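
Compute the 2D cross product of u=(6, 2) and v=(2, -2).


u x v = u_x*v_y - u_y*v_x = 6*(-2) - 2*2
= (-12) - 4 = -16

-16


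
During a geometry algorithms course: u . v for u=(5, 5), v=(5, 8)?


u . v = u_x*v_x + u_y*v_y = 5*5 + 5*8
= 25 + 40 = 65

65


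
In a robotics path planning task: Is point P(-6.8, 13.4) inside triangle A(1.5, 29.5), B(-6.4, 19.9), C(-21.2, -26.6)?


Cross products: AB x AP = 47.51, BC x BP = 77.6, CA x CP = 100.16
All same sign? yes

Yes, inside


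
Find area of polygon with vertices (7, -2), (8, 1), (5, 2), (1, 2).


Shoelace sum: (7*1 - 8*(-2)) + (8*2 - 5*1) + (5*2 - 1*2) + (1*(-2) - 7*2)
= 26
Area = |26|/2 = 13

13


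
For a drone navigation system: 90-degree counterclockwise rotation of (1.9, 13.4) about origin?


90° CCW: (x,y) -> (-y, x)
(1.9,13.4) -> (-13.4, 1.9)

(-13.4, 1.9)


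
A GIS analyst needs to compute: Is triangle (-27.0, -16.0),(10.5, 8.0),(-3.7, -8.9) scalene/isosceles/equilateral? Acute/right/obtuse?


Side lengths squared: AB^2=1982.25, BC^2=487.25, CA^2=593.3
Sorted: [487.25, 593.3, 1982.25]
By sides: Scalene, By angles: Obtuse

Scalene, Obtuse


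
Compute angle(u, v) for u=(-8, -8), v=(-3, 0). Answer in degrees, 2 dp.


u.v = 24, |u| = sqrt(128) = 11.3137, |v| = sqrt(9) = 3
cos(theta) = u.v/(|u||v|) = 24/sqrt(1152) = 0.707107
theta = acos(0.707107) = 45 degrees

45 degrees


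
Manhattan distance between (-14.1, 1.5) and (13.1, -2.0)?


|(-14.1)-13.1| + |1.5-(-2)| = 27.2 + 3.5 = 30.7

30.7


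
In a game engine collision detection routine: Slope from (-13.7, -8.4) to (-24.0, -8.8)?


slope = (y2-y1)/(x2-x1) = ((-8.8)-(-8.4))/((-24)-(-13.7)) = (-0.4)/(-10.3) = 0.0388

0.0388


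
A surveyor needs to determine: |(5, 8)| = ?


|u| = sqrt(5^2 + 8^2) = sqrt(89) = 9.434

9.434


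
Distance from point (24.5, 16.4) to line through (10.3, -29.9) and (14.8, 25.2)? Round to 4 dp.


|cross product| = 574.07
|line direction| = sqrt(3056.26) = 55.2835
Distance = 574.07/sqrt(3056.26) = 10.3841

10.3841


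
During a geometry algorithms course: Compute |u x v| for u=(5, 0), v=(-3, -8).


|u x v| = |5*(-8) - 0*(-3)|
= |(-40) - 0| = 40

40


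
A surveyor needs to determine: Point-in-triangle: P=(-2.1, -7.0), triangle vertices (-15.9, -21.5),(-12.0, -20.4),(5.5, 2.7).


Cross products: AB x AP = 41.37, BC x BP = 5.81, CA x CP = 23.66
All same sign? yes

Yes, inside


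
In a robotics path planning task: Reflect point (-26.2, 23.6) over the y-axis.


Reflection over y-axis: (x,y) -> (-x,y)
(-26.2, 23.6) -> (26.2, 23.6)

(26.2, 23.6)


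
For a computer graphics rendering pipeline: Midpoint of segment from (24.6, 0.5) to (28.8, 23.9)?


M = ((24.6+28.8)/2, (0.5+23.9)/2)
= (26.7, 12.2)

(26.7, 12.2)


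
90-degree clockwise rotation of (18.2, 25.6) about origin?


90° CW: (x,y) -> (y, -x)
(18.2,25.6) -> (25.6, -18.2)

(25.6, -18.2)


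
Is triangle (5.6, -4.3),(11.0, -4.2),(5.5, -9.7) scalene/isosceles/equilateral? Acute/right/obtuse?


Side lengths squared: AB^2=29.17, BC^2=60.5, CA^2=29.17
Sorted: [29.17, 29.17, 60.5]
By sides: Isosceles, By angles: Obtuse

Isosceles, Obtuse


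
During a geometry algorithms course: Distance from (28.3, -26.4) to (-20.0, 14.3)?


dx=-48.3, dy=40.7
d^2 = (-48.3)^2 + 40.7^2 = 3989.38
d = sqrt(3989.38) = 63.1615

63.1615


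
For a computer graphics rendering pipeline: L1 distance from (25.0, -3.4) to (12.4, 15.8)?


|25-12.4| + |(-3.4)-15.8| = 12.6 + 19.2 = 31.8

31.8


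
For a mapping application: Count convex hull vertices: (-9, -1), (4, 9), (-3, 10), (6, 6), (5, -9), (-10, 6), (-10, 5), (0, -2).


Convex hull vertices (CCW): (-10, 5), (-9, -1), (5, -9), (6, 6), (4, 9), (-3, 10), (-10, 6)
Count = 7

7


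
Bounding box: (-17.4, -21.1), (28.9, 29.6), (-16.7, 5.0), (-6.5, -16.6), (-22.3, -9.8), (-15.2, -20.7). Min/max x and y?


x range: [-22.3, 28.9]
y range: [-21.1, 29.6]
Bounding box: (-22.3,-21.1) to (28.9,29.6)

(-22.3,-21.1) to (28.9,29.6)


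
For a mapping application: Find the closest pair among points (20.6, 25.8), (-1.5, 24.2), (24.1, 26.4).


d(P0,P1) = 22.1578, d(P0,P2) = 3.5511, d(P1,P2) = 25.6944
Closest: P0 and P2

Closest pair: (20.6, 25.8) and (24.1, 26.4), distance = 3.5511


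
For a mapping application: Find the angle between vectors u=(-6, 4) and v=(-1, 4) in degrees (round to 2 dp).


u.v = 22, |u| = sqrt(52) = 7.2111, |v| = sqrt(17) = 4.1231
cos(theta) = u.v/(|u||v|) = 22/sqrt(884) = 0.73994
theta = acos(0.73994) = 42.27 degrees

42.27 degrees


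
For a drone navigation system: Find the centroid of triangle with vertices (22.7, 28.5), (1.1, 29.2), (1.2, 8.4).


Centroid = ((x_A+x_B+x_C)/3, (y_A+y_B+y_C)/3)
= ((22.7+1.1+1.2)/3, (28.5+29.2+8.4)/3)
= (8.3333, 22.0333)

(8.3333, 22.0333)


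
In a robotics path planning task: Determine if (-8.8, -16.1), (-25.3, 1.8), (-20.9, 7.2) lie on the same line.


Cross product: ((-25.3)-(-8.8))*(7.2-(-16.1)) - (1.8-(-16.1))*((-20.9)-(-8.8))
= -167.86

No, not collinear


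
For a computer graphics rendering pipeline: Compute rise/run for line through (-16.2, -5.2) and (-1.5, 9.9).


slope = (y2-y1)/(x2-x1) = (9.9-(-5.2))/((-1.5)-(-16.2)) = 15.1/14.7 = 1.0272

1.0272


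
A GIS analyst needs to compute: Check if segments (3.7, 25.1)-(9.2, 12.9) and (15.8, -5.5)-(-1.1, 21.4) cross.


Cross products: d1=-191.65, d2=-133.42, d3=-20.68, d4=-78.91
d1*d2 < 0 and d3*d4 < 0? no

No, they don't intersect


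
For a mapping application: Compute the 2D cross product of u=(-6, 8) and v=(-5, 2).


u x v = u_x*v_y - u_y*v_x = (-6)*2 - 8*(-5)
= (-12) - (-40) = 28

28


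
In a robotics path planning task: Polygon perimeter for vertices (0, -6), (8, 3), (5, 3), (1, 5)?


Sides: (0, -6)->(8, 3): sqrt(145) = 12.041595, (8, 3)->(5, 3): sqrt(9) = 3, (5, 3)->(1, 5): sqrt(20) = 4.472136, (1, 5)->(0, -6): sqrt(122) = 11.045361
Sum = 30.559092
Perimeter = 30.5591

30.5591


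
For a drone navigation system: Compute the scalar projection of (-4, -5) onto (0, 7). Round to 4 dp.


u.v = -35, |v| = sqrt(49) = 7
Scalar projection = u.v / |v| = -35 / sqrt(49) = -5

-5


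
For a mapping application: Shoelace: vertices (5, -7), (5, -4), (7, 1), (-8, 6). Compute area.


Shoelace sum: (5*(-4) - 5*(-7)) + (5*1 - 7*(-4)) + (7*6 - (-8)*1) + ((-8)*(-7) - 5*6)
= 124
Area = |124|/2 = 62

62


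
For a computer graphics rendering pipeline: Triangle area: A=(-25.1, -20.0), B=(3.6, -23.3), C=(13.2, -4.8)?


Area = |x_A(y_B-y_C) + x_B(y_C-y_A) + x_C(y_A-y_B)|/2
= |464.35 + 54.72 + 43.56|/2
= 562.63/2 = 281.315

281.315


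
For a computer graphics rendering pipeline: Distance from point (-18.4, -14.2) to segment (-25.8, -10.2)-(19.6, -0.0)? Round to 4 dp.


Project P onto AB: t = 0.1363 (clamped to [0,1])
Closest point on segment: (-19.6111, -8.8095)
Distance: 5.5248

5.5248


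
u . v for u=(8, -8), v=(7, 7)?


u . v = u_x*v_x + u_y*v_y = 8*7 + (-8)*7
= 56 + (-56) = 0

0


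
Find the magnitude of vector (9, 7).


|u| = sqrt(9^2 + 7^2) = sqrt(130) = 11.4018

11.4018


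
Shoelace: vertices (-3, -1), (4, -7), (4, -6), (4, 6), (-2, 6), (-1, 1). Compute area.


Shoelace sum: ((-3)*(-7) - 4*(-1)) + (4*(-6) - 4*(-7)) + (4*6 - 4*(-6)) + (4*6 - (-2)*6) + ((-2)*1 - (-1)*6) + ((-1)*(-1) - (-3)*1)
= 121
Area = |121|/2 = 60.5

60.5


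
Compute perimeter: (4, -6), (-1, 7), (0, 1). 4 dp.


Sides: (4, -6)->(-1, 7): sqrt(194) = 13.928388, (-1, 7)->(0, 1): sqrt(37) = 6.082763, (0, 1)->(4, -6): sqrt(65) = 8.062258
Sum = 28.073409
Perimeter = 28.0734

28.0734


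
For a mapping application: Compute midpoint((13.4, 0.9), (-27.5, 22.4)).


M = ((13.4+(-27.5))/2, (0.9+22.4)/2)
= (-7.05, 11.65)

(-7.05, 11.65)


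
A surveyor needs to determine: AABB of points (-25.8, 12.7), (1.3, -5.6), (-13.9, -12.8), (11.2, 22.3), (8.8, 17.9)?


x range: [-25.8, 11.2]
y range: [-12.8, 22.3]
Bounding box: (-25.8,-12.8) to (11.2,22.3)

(-25.8,-12.8) to (11.2,22.3)


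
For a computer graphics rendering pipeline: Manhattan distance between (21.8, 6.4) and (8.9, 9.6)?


|21.8-8.9| + |6.4-9.6| = 12.9 + 3.2 = 16.1

16.1


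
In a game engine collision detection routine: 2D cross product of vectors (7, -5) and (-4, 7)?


u x v = u_x*v_y - u_y*v_x = 7*7 - (-5)*(-4)
= 49 - 20 = 29

29


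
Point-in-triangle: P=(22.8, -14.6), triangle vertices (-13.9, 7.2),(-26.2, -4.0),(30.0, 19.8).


Cross products: AB x AP = 679.18, BC x BP = -1761.92, CA x CP = 1419.44
All same sign? no

No, outside


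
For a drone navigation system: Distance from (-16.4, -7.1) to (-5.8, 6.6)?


dx=10.6, dy=13.7
d^2 = 10.6^2 + 13.7^2 = 300.05
d = sqrt(300.05) = 17.322

17.322


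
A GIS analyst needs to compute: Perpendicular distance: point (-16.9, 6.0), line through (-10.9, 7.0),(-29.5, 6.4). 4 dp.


|cross product| = 15
|line direction| = sqrt(346.32) = 18.6097
Distance = 15/sqrt(346.32) = 0.806

0.806


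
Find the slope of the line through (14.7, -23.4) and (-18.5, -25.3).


slope = (y2-y1)/(x2-x1) = ((-25.3)-(-23.4))/((-18.5)-14.7) = (-1.9)/(-33.2) = 0.0572

0.0572


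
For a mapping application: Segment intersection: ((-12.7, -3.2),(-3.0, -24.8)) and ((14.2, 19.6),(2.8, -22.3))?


Cross products: d1=-867.19, d2=-214.52, d3=802.2, d4=149.53
d1*d2 < 0 and d3*d4 < 0? no

No, they don't intersect


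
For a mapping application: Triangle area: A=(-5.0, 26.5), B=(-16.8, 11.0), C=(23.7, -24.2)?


Area = |x_A(y_B-y_C) + x_B(y_C-y_A) + x_C(y_A-y_B)|/2
= |(-176) + 851.76 + 367.35|/2
= 1043.11/2 = 521.555

521.555


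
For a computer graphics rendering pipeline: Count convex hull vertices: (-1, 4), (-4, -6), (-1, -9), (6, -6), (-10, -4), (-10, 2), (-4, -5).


Convex hull vertices (CCW): (-10, -4), (-1, -9), (6, -6), (-1, 4), (-10, 2)
Count = 5

5


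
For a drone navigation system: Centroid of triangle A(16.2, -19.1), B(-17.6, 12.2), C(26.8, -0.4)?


Centroid = ((x_A+x_B+x_C)/3, (y_A+y_B+y_C)/3)
= ((16.2+(-17.6)+26.8)/3, ((-19.1)+12.2+(-0.4))/3)
= (8.4667, -2.4333)

(8.4667, -2.4333)


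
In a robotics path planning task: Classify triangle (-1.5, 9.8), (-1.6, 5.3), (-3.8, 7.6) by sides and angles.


Side lengths squared: AB^2=20.26, BC^2=10.13, CA^2=10.13
Sorted: [10.13, 10.13, 20.26]
By sides: Isosceles, By angles: Right

Isosceles, Right


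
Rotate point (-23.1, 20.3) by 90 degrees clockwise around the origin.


90° CW: (x,y) -> (y, -x)
(-23.1,20.3) -> (20.3, 23.1)

(20.3, 23.1)


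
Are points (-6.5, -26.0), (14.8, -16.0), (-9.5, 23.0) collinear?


Cross product: (14.8-(-6.5))*(23-(-26)) - ((-16)-(-26))*((-9.5)-(-6.5))
= 1073.7

No, not collinear


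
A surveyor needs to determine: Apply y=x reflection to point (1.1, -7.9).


Reflection over y=x: (x,y) -> (y,x)
(1.1, -7.9) -> (-7.9, 1.1)

(-7.9, 1.1)


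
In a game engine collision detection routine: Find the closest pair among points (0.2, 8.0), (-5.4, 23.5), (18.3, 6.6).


d(P0,P1) = 16.4806, d(P0,P2) = 18.1541, d(P1,P2) = 29.1084
Closest: P0 and P1

Closest pair: (0.2, 8.0) and (-5.4, 23.5), distance = 16.4806


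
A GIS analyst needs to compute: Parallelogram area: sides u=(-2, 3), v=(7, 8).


|u x v| = |(-2)*8 - 3*7|
= |(-16) - 21| = 37

37


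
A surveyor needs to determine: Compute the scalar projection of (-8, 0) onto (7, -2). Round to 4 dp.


u.v = -56, |v| = sqrt(53) = 7.2801
Scalar projection = u.v / |v| = -56 / sqrt(53) = -7.6922

-7.6922


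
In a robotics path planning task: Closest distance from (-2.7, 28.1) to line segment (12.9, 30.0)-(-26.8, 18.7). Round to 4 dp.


Project P onto AB: t = 0.3761 (clamped to [0,1])
Closest point on segment: (-2.0311, 25.7501)
Distance: 2.4433

2.4433


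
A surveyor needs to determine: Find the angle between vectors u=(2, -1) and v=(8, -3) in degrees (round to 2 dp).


u.v = 19, |u| = sqrt(5) = 2.2361, |v| = sqrt(73) = 8.544
cos(theta) = u.v/(|u||v|) = 19/sqrt(365) = 0.994505
theta = acos(0.994505) = 6.01 degrees

6.01 degrees


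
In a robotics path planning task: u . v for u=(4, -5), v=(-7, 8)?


u . v = u_x*v_x + u_y*v_y = 4*(-7) + (-5)*8
= (-28) + (-40) = -68

-68


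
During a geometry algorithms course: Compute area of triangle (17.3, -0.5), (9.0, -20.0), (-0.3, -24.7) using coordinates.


Area = |x_A(y_B-y_C) + x_B(y_C-y_A) + x_C(y_A-y_B)|/2
= |81.31 + (-217.8) + (-5.85)|/2
= 142.34/2 = 71.17

71.17


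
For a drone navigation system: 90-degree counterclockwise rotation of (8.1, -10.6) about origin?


90° CCW: (x,y) -> (-y, x)
(8.1,-10.6) -> (10.6, 8.1)

(10.6, 8.1)


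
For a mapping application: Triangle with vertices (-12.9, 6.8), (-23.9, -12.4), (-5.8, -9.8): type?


Side lengths squared: AB^2=489.64, BC^2=334.37, CA^2=325.97
Sorted: [325.97, 334.37, 489.64]
By sides: Scalene, By angles: Acute

Scalene, Acute


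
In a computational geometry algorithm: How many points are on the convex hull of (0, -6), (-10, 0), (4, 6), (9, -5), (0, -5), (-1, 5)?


Convex hull vertices (CCW): (-10, 0), (0, -6), (9, -5), (4, 6), (-1, 5)
Count = 5

5


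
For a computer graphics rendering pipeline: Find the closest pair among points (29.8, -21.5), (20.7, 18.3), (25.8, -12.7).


d(P0,P1) = 40.8271, d(P0,P2) = 9.6664, d(P1,P2) = 31.4167
Closest: P0 and P2

Closest pair: (29.8, -21.5) and (25.8, -12.7), distance = 9.6664


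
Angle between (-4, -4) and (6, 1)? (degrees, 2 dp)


u.v = -28, |u| = sqrt(32) = 5.6569, |v| = sqrt(37) = 6.0828
cos(theta) = u.v/(|u||v|) = -28/sqrt(1184) = -0.813733
theta = acos(-0.813733) = 144.46 degrees

144.46 degrees


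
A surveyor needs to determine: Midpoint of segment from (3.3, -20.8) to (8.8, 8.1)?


M = ((3.3+8.8)/2, ((-20.8)+8.1)/2)
= (6.05, -6.35)

(6.05, -6.35)


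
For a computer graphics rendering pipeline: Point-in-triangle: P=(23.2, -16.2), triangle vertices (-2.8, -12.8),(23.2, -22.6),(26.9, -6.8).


Cross products: AB x AP = 166.4, BC x BP = 23.68, CA x CP = 256.98
All same sign? yes

Yes, inside


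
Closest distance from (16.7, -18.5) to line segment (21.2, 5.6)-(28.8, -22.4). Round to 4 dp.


Project P onto AB: t = 0.761 (clamped to [0,1])
Closest point on segment: (26.9838, -15.7087)
Distance: 10.6559

10.6559


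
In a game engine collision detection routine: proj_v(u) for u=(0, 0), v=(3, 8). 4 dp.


u.v = 0, |v| = sqrt(73) = 8.544
Scalar projection = u.v / |v| = 0 / sqrt(73) = 0

0


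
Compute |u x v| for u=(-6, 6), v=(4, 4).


|u x v| = |(-6)*4 - 6*4|
= |(-24) - 24| = 48

48


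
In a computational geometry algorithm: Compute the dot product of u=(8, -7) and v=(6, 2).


u . v = u_x*v_x + u_y*v_y = 8*6 + (-7)*2
= 48 + (-14) = 34

34


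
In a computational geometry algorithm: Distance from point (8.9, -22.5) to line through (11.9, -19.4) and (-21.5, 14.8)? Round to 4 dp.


|cross product| = 206.14
|line direction| = sqrt(2285.2) = 47.8038
Distance = 206.14/sqrt(2285.2) = 4.3122

4.3122


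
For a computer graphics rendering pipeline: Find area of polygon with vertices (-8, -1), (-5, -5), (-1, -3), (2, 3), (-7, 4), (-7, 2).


Shoelace sum: ((-8)*(-5) - (-5)*(-1)) + ((-5)*(-3) - (-1)*(-5)) + ((-1)*3 - 2*(-3)) + (2*4 - (-7)*3) + ((-7)*2 - (-7)*4) + ((-7)*(-1) - (-8)*2)
= 114
Area = |114|/2 = 57

57


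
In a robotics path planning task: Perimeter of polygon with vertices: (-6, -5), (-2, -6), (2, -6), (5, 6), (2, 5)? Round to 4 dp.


Sides: (-6, -5)->(-2, -6): sqrt(17) = 4.123106, (-2, -6)->(2, -6): sqrt(16) = 4, (2, -6)->(5, 6): sqrt(153) = 12.369317, (5, 6)->(2, 5): sqrt(10) = 3.162278, (2, 5)->(-6, -5): sqrt(164) = 12.806248
Sum = 36.460949
Perimeter = 36.4609

36.4609


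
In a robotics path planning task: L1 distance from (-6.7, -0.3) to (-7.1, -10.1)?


|(-6.7)-(-7.1)| + |(-0.3)-(-10.1)| = 0.4 + 9.8 = 10.2

10.2


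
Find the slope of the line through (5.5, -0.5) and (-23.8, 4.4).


slope = (y2-y1)/(x2-x1) = (4.4-(-0.5))/((-23.8)-5.5) = 4.9/(-29.3) = -0.1672

-0.1672


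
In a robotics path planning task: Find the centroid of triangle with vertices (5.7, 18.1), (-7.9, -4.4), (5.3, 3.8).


Centroid = ((x_A+x_B+x_C)/3, (y_A+y_B+y_C)/3)
= ((5.7+(-7.9)+5.3)/3, (18.1+(-4.4)+3.8)/3)
= (1.0333, 5.8333)

(1.0333, 5.8333)


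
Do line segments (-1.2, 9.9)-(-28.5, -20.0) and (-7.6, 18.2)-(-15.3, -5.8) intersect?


Cross products: d1=217.51, d2=-207.46, d3=-417.95, d4=7.02
d1*d2 < 0 and d3*d4 < 0? yes

Yes, they intersect


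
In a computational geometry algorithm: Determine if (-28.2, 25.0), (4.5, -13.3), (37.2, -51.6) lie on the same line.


Cross product: (4.5-(-28.2))*((-51.6)-25) - ((-13.3)-25)*(37.2-(-28.2))
= 0

Yes, collinear


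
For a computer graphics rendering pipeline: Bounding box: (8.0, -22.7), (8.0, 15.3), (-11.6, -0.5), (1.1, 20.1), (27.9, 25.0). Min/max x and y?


x range: [-11.6, 27.9]
y range: [-22.7, 25]
Bounding box: (-11.6,-22.7) to (27.9,25)

(-11.6,-22.7) to (27.9,25)


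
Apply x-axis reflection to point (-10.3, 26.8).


Reflection over x-axis: (x,y) -> (x,-y)
(-10.3, 26.8) -> (-10.3, -26.8)

(-10.3, -26.8)


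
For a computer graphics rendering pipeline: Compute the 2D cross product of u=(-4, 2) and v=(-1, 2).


u x v = u_x*v_y - u_y*v_x = (-4)*2 - 2*(-1)
= (-8) - (-2) = -6

-6


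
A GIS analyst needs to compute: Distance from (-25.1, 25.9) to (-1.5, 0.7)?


dx=23.6, dy=-25.2
d^2 = 23.6^2 + (-25.2)^2 = 1192
d = sqrt(1192) = 34.5254

34.5254


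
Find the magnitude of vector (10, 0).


|u| = sqrt(10^2 + 0^2) = sqrt(100) = 10

10


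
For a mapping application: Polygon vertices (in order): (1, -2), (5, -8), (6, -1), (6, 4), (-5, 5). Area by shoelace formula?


Shoelace sum: (1*(-8) - 5*(-2)) + (5*(-1) - 6*(-8)) + (6*4 - 6*(-1)) + (6*5 - (-5)*4) + ((-5)*(-2) - 1*5)
= 130
Area = |130|/2 = 65

65


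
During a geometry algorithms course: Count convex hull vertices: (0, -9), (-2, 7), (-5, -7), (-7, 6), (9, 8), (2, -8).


Convex hull vertices (CCW): (-7, 6), (-5, -7), (0, -9), (2, -8), (9, 8), (-2, 7)
Count = 6

6


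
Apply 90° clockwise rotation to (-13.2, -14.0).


90° CW: (x,y) -> (y, -x)
(-13.2,-14) -> (-14, 13.2)

(-14, 13.2)


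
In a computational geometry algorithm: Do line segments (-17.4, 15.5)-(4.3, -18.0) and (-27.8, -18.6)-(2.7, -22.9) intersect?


Cross products: d1=1084.77, d2=156.33, d3=-1088.37, d4=-159.93
d1*d2 < 0 and d3*d4 < 0? no

No, they don't intersect


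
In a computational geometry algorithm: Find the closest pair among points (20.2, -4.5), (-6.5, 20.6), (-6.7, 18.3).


d(P0,P1) = 36.6456, d(P0,P2) = 35.2626, d(P1,P2) = 2.3087
Closest: P1 and P2

Closest pair: (-6.5, 20.6) and (-6.7, 18.3), distance = 2.3087


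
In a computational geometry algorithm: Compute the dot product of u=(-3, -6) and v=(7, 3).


u . v = u_x*v_x + u_y*v_y = (-3)*7 + (-6)*3
= (-21) + (-18) = -39

-39


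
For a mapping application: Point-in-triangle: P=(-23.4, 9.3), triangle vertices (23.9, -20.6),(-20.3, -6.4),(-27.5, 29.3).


Cross products: AB x AP = -649.92, BC x BP = -2.37, CA x CP = -823.41
All same sign? yes

Yes, inside


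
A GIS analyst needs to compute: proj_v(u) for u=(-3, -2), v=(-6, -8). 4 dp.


u.v = 34, |v| = sqrt(100) = 10
Scalar projection = u.v / |v| = 34 / sqrt(100) = 3.4

3.4


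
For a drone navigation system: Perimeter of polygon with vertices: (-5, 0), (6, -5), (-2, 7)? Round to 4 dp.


Sides: (-5, 0)->(6, -5): sqrt(146) = 12.083046, (6, -5)->(-2, 7): sqrt(208) = 14.422205, (-2, 7)->(-5, 0): sqrt(58) = 7.615773
Sum = 34.121024
Perimeter = 34.121

34.121


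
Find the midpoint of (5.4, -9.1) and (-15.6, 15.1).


M = ((5.4+(-15.6))/2, ((-9.1)+15.1)/2)
= (-5.1, 3)

(-5.1, 3)


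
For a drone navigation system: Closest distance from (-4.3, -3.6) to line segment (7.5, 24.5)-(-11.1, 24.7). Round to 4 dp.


Project P onto AB: t = 0.6181 (clamped to [0,1])
Closest point on segment: (-3.9965, 24.6236)
Distance: 28.2253

28.2253


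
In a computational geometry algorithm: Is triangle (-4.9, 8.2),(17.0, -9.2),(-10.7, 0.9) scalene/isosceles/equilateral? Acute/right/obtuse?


Side lengths squared: AB^2=782.37, BC^2=869.3, CA^2=86.93
Sorted: [86.93, 782.37, 869.3]
By sides: Scalene, By angles: Right

Scalene, Right


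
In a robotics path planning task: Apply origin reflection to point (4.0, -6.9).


Reflection over origin: (x,y) -> (-x,-y)
(4, -6.9) -> (-4, 6.9)

(-4, 6.9)


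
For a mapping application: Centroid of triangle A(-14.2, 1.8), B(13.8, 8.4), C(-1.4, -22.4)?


Centroid = ((x_A+x_B+x_C)/3, (y_A+y_B+y_C)/3)
= (((-14.2)+13.8+(-1.4))/3, (1.8+8.4+(-22.4))/3)
= (-0.6, -4.0667)

(-0.6, -4.0667)


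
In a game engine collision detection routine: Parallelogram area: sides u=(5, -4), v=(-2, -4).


|u x v| = |5*(-4) - (-4)*(-2)|
= |(-20) - 8| = 28

28


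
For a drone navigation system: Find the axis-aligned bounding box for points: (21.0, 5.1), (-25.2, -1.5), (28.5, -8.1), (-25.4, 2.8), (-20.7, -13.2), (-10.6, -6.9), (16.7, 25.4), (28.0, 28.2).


x range: [-25.4, 28.5]
y range: [-13.2, 28.2]
Bounding box: (-25.4,-13.2) to (28.5,28.2)

(-25.4,-13.2) to (28.5,28.2)


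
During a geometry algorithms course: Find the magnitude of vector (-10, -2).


|u| = sqrt((-10)^2 + (-2)^2) = sqrt(104) = 10.198

10.198


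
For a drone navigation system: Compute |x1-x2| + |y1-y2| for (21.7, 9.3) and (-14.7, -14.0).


|21.7-(-14.7)| + |9.3-(-14)| = 36.4 + 23.3 = 59.7

59.7


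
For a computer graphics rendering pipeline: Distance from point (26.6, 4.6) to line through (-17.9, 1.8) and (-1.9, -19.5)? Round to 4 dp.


|cross product| = 992.65
|line direction| = sqrt(709.69) = 26.64
Distance = 992.65/sqrt(709.69) = 37.2616

37.2616


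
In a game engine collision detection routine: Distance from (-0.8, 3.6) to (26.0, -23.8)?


dx=26.8, dy=-27.4
d^2 = 26.8^2 + (-27.4)^2 = 1469
d = sqrt(1469) = 38.3275

38.3275


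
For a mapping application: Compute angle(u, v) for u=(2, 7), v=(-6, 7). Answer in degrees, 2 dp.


u.v = 37, |u| = sqrt(53) = 7.2801, |v| = sqrt(85) = 9.2195
cos(theta) = u.v/(|u||v|) = 37/sqrt(4505) = 0.551257
theta = acos(0.551257) = 56.55 degrees

56.55 degrees


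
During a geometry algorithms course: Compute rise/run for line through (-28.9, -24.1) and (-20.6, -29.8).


slope = (y2-y1)/(x2-x1) = ((-29.8)-(-24.1))/((-20.6)-(-28.9)) = (-5.7)/8.3 = -0.6867

-0.6867


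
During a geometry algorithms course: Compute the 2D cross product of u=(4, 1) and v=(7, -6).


u x v = u_x*v_y - u_y*v_x = 4*(-6) - 1*7
= (-24) - 7 = -31

-31


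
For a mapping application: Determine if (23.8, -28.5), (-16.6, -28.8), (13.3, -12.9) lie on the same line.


Cross product: ((-16.6)-23.8)*((-12.9)-(-28.5)) - ((-28.8)-(-28.5))*(13.3-23.8)
= -633.39

No, not collinear


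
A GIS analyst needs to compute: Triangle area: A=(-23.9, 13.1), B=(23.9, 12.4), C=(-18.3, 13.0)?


Area = |x_A(y_B-y_C) + x_B(y_C-y_A) + x_C(y_A-y_B)|/2
= |14.34 + (-2.39) + (-12.81)|/2
= 0.86/2 = 0.43

0.43


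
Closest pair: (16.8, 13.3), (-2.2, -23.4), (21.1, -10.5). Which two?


d(P0,P1) = 41.3266, d(P0,P2) = 24.1853, d(P1,P2) = 26.6327
Closest: P0 and P2

Closest pair: (16.8, 13.3) and (21.1, -10.5), distance = 24.1853


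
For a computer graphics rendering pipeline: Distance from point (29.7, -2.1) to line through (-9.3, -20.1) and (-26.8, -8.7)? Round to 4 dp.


|cross product| = 759.6
|line direction| = sqrt(436.21) = 20.8856
Distance = 759.6/sqrt(436.21) = 36.3695

36.3695


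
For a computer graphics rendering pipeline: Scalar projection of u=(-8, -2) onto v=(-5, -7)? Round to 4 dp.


u.v = 54, |v| = sqrt(74) = 8.6023
Scalar projection = u.v / |v| = 54 / sqrt(74) = 6.2774

6.2774


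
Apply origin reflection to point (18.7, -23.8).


Reflection over origin: (x,y) -> (-x,-y)
(18.7, -23.8) -> (-18.7, 23.8)

(-18.7, 23.8)


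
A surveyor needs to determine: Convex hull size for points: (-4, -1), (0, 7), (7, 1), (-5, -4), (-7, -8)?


Convex hull vertices (CCW): (-7, -8), (7, 1), (0, 7), (-4, -1)
Count = 4

4


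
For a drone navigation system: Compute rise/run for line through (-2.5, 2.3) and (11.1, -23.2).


slope = (y2-y1)/(x2-x1) = ((-23.2)-2.3)/(11.1-(-2.5)) = (-25.5)/13.6 = -1.875

-1.875


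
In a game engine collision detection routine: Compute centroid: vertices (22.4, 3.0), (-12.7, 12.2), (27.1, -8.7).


Centroid = ((x_A+x_B+x_C)/3, (y_A+y_B+y_C)/3)
= ((22.4+(-12.7)+27.1)/3, (3+12.2+(-8.7))/3)
= (12.2667, 2.1667)

(12.2667, 2.1667)


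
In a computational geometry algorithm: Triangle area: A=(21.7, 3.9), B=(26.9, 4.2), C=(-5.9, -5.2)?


Area = |x_A(y_B-y_C) + x_B(y_C-y_A) + x_C(y_A-y_B)|/2
= |203.98 + (-244.79) + 1.77|/2
= 39.04/2 = 19.52

19.52


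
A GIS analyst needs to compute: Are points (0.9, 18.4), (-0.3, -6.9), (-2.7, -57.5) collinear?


Cross product: ((-0.3)-0.9)*((-57.5)-18.4) - ((-6.9)-18.4)*((-2.7)-0.9)
= 0

Yes, collinear


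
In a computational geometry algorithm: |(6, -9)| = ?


|u| = sqrt(6^2 + (-9)^2) = sqrt(117) = 10.8167

10.8167


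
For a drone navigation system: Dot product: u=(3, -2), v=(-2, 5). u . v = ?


u . v = u_x*v_x + u_y*v_y = 3*(-2) + (-2)*5
= (-6) + (-10) = -16

-16


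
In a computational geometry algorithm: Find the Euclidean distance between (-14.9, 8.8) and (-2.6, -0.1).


dx=12.3, dy=-8.9
d^2 = 12.3^2 + (-8.9)^2 = 230.5
d = sqrt(230.5) = 15.1822

15.1822


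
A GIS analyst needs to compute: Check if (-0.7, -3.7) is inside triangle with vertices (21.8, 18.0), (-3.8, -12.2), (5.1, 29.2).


Cross products: AB x AP = -123.98, BC x BP = -52.69, CA x CP = -614.39
All same sign? yes

Yes, inside


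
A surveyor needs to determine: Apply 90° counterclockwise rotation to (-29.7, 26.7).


90° CCW: (x,y) -> (-y, x)
(-29.7,26.7) -> (-26.7, -29.7)

(-26.7, -29.7)


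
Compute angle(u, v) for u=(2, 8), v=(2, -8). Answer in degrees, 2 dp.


u.v = -60, |u| = sqrt(68) = 8.2462, |v| = sqrt(68) = 8.2462
cos(theta) = u.v/(|u||v|) = -60/sqrt(4624) = -0.882353
theta = acos(-0.882353) = 151.93 degrees

151.93 degrees


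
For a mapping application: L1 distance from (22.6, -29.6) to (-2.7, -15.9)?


|22.6-(-2.7)| + |(-29.6)-(-15.9)| = 25.3 + 13.7 = 39

39


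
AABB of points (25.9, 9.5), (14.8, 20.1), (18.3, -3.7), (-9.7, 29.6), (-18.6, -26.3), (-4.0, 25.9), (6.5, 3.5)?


x range: [-18.6, 25.9]
y range: [-26.3, 29.6]
Bounding box: (-18.6,-26.3) to (25.9,29.6)

(-18.6,-26.3) to (25.9,29.6)


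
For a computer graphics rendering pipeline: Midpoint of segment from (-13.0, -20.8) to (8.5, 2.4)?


M = (((-13)+8.5)/2, ((-20.8)+2.4)/2)
= (-2.25, -9.2)

(-2.25, -9.2)


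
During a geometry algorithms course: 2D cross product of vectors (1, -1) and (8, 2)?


u x v = u_x*v_y - u_y*v_x = 1*2 - (-1)*8
= 2 - (-8) = 10

10


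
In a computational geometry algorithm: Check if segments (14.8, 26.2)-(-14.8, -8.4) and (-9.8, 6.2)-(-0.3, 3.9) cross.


Cross products: d1=246.58, d2=-150.2, d3=-259.16, d4=137.62
d1*d2 < 0 and d3*d4 < 0? yes

Yes, they intersect


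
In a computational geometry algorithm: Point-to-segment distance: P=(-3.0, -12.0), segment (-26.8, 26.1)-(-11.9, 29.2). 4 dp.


Project P onto AB: t = 1 (clamped to [0,1])
Closest point on segment: (-11.9, 29.2)
Distance: 42.1503

42.1503


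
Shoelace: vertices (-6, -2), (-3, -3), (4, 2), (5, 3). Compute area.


Shoelace sum: ((-6)*(-3) - (-3)*(-2)) + ((-3)*2 - 4*(-3)) + (4*3 - 5*2) + (5*(-2) - (-6)*3)
= 28
Area = |28|/2 = 14

14


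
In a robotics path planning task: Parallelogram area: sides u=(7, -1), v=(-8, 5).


|u x v| = |7*5 - (-1)*(-8)|
= |35 - 8| = 27

27


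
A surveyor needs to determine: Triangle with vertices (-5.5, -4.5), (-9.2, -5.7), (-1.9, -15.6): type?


Side lengths squared: AB^2=15.13, BC^2=151.3, CA^2=136.17
Sorted: [15.13, 136.17, 151.3]
By sides: Scalene, By angles: Right

Scalene, Right


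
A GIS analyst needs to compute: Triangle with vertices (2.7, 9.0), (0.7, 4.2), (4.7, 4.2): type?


Side lengths squared: AB^2=27.04, BC^2=16, CA^2=27.04
Sorted: [16, 27.04, 27.04]
By sides: Isosceles, By angles: Acute

Isosceles, Acute


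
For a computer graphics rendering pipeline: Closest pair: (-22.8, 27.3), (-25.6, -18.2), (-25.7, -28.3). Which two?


d(P0,P1) = 45.5861, d(P0,P2) = 55.6756, d(P1,P2) = 10.1005
Closest: P1 and P2

Closest pair: (-25.6, -18.2) and (-25.7, -28.3), distance = 10.1005


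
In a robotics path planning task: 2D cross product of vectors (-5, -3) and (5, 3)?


u x v = u_x*v_y - u_y*v_x = (-5)*3 - (-3)*5
= (-15) - (-15) = 0

0


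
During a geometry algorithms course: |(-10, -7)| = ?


|u| = sqrt((-10)^2 + (-7)^2) = sqrt(149) = 12.2066

12.2066


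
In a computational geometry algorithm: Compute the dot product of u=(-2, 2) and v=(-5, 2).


u . v = u_x*v_x + u_y*v_y = (-2)*(-5) + 2*2
= 10 + 4 = 14

14


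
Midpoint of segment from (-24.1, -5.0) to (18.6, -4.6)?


M = (((-24.1)+18.6)/2, ((-5)+(-4.6))/2)
= (-2.75, -4.8)

(-2.75, -4.8)


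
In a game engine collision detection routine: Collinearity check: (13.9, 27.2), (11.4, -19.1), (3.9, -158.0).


Cross product: (11.4-13.9)*((-158)-27.2) - ((-19.1)-27.2)*(3.9-13.9)
= 0

Yes, collinear


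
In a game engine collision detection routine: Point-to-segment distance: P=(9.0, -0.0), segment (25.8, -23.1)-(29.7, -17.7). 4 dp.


Project P onto AB: t = 1 (clamped to [0,1])
Closest point on segment: (29.7, -17.7)
Distance: 27.2356

27.2356


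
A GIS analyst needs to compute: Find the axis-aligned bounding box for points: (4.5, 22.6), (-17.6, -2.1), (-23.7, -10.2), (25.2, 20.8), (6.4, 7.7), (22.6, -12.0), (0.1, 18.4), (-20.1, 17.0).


x range: [-23.7, 25.2]
y range: [-12, 22.6]
Bounding box: (-23.7,-12) to (25.2,22.6)

(-23.7,-12) to (25.2,22.6)


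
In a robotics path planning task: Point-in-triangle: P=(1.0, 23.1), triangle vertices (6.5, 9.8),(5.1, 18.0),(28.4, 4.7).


Cross products: AB x AP = 26.48, BC x BP = 64.3, CA x CP = -263.22
All same sign? no

No, outside


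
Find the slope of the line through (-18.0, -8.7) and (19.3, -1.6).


slope = (y2-y1)/(x2-x1) = ((-1.6)-(-8.7))/(19.3-(-18)) = 7.1/37.3 = 0.1903

0.1903


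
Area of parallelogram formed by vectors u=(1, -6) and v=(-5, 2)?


|u x v| = |1*2 - (-6)*(-5)|
= |2 - 30| = 28

28


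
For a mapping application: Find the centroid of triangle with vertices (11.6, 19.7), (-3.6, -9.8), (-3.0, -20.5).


Centroid = ((x_A+x_B+x_C)/3, (y_A+y_B+y_C)/3)
= ((11.6+(-3.6)+(-3))/3, (19.7+(-9.8)+(-20.5))/3)
= (1.6667, -3.5333)

(1.6667, -3.5333)


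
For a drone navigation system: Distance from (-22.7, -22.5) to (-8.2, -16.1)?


dx=14.5, dy=6.4
d^2 = 14.5^2 + 6.4^2 = 251.21
d = sqrt(251.21) = 15.8496

15.8496


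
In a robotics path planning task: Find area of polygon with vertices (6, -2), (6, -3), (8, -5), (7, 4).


Shoelace sum: (6*(-3) - 6*(-2)) + (6*(-5) - 8*(-3)) + (8*4 - 7*(-5)) + (7*(-2) - 6*4)
= 17
Area = |17|/2 = 8.5

8.5


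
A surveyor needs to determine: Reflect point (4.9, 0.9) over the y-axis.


Reflection over y-axis: (x,y) -> (-x,y)
(4.9, 0.9) -> (-4.9, 0.9)

(-4.9, 0.9)


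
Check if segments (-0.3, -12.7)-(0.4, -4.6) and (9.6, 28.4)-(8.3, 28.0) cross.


Cross products: d1=49.47, d2=39.22, d3=-51.42, d4=-41.17
d1*d2 < 0 and d3*d4 < 0? no

No, they don't intersect


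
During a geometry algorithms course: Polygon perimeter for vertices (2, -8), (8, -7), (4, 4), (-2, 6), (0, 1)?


Sides: (2, -8)->(8, -7): sqrt(37) = 6.082763, (8, -7)->(4, 4): sqrt(137) = 11.7047, (4, 4)->(-2, 6): sqrt(40) = 6.324555, (-2, 6)->(0, 1): sqrt(29) = 5.385165, (0, 1)->(2, -8): sqrt(85) = 9.219544
Sum = 38.716727
Perimeter = 38.7167

38.7167


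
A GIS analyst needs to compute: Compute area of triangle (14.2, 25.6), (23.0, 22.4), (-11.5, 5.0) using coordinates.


Area = |x_A(y_B-y_C) + x_B(y_C-y_A) + x_C(y_A-y_B)|/2
= |247.08 + (-473.8) + (-36.8)|/2
= 263.52/2 = 131.76

131.76


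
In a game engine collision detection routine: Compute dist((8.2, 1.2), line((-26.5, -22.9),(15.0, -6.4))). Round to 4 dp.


|cross product| = 427.6
|line direction| = sqrt(1994.5) = 44.6598
Distance = 427.6/sqrt(1994.5) = 9.5746

9.5746


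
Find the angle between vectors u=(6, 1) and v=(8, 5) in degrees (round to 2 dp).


u.v = 53, |u| = sqrt(37) = 6.0828, |v| = sqrt(89) = 9.434
cos(theta) = u.v/(|u||v|) = 53/sqrt(3293) = 0.923592
theta = acos(0.923592) = 22.54 degrees

22.54 degrees


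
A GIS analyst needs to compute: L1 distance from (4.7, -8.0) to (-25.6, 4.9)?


|4.7-(-25.6)| + |(-8)-4.9| = 30.3 + 12.9 = 43.2

43.2


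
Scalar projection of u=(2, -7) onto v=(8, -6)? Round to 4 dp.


u.v = 58, |v| = sqrt(100) = 10
Scalar projection = u.v / |v| = 58 / sqrt(100) = 5.8

5.8


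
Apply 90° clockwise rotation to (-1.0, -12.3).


90° CW: (x,y) -> (y, -x)
(-1,-12.3) -> (-12.3, 1)

(-12.3, 1)


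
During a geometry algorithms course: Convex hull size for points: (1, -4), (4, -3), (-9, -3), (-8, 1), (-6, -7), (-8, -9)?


Convex hull vertices (CCW): (-9, -3), (-8, -9), (4, -3), (-8, 1)
Count = 4

4


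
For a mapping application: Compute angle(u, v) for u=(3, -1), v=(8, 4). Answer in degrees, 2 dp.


u.v = 20, |u| = sqrt(10) = 3.1623, |v| = sqrt(80) = 8.9443
cos(theta) = u.v/(|u||v|) = 20/sqrt(800) = 0.707107
theta = acos(0.707107) = 45 degrees

45 degrees


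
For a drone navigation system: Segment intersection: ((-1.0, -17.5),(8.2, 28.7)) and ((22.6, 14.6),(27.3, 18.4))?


Cross products: d1=-61.19, d2=120.99, d3=-795, d4=-977.18
d1*d2 < 0 and d3*d4 < 0? no

No, they don't intersect


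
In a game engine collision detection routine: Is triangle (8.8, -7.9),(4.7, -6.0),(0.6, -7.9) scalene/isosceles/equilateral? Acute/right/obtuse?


Side lengths squared: AB^2=20.42, BC^2=20.42, CA^2=67.24
Sorted: [20.42, 20.42, 67.24]
By sides: Isosceles, By angles: Obtuse

Isosceles, Obtuse


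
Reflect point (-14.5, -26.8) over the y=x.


Reflection over y=x: (x,y) -> (y,x)
(-14.5, -26.8) -> (-26.8, -14.5)

(-26.8, -14.5)


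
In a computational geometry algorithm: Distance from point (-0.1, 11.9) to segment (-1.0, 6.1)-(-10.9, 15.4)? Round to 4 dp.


Project P onto AB: t = 0.2441 (clamped to [0,1])
Closest point on segment: (-3.4162, 8.3698)
Distance: 4.8435

4.8435


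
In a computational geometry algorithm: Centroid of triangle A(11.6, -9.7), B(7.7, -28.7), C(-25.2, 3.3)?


Centroid = ((x_A+x_B+x_C)/3, (y_A+y_B+y_C)/3)
= ((11.6+7.7+(-25.2))/3, ((-9.7)+(-28.7)+3.3)/3)
= (-1.9667, -11.7)

(-1.9667, -11.7)


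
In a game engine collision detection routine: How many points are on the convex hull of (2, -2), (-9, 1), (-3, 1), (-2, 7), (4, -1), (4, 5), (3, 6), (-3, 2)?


Convex hull vertices (CCW): (-9, 1), (2, -2), (4, -1), (4, 5), (3, 6), (-2, 7)
Count = 6

6


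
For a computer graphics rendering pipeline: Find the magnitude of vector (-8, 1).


|u| = sqrt((-8)^2 + 1^2) = sqrt(65) = 8.0623

8.0623


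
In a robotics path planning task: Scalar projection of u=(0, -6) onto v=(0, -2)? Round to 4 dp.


u.v = 12, |v| = sqrt(4) = 2
Scalar projection = u.v / |v| = 12 / sqrt(4) = 6

6


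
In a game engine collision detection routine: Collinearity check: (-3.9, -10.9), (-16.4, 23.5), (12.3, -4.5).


Cross product: ((-16.4)-(-3.9))*((-4.5)-(-10.9)) - (23.5-(-10.9))*(12.3-(-3.9))
= -637.28

No, not collinear


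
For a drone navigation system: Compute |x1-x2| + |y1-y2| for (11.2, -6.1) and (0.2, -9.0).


|11.2-0.2| + |(-6.1)-(-9)| = 11 + 2.9 = 13.9

13.9


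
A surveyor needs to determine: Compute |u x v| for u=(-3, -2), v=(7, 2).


|u x v| = |(-3)*2 - (-2)*7|
= |(-6) - (-14)| = 8

8


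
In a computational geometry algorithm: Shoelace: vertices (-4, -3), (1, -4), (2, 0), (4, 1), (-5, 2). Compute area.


Shoelace sum: ((-4)*(-4) - 1*(-3)) + (1*0 - 2*(-4)) + (2*1 - 4*0) + (4*2 - (-5)*1) + ((-5)*(-3) - (-4)*2)
= 65
Area = |65|/2 = 32.5

32.5


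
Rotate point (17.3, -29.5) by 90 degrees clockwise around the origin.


90° CW: (x,y) -> (y, -x)
(17.3,-29.5) -> (-29.5, -17.3)

(-29.5, -17.3)


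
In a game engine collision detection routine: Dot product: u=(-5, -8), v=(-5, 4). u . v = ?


u . v = u_x*v_x + u_y*v_y = (-5)*(-5) + (-8)*4
= 25 + (-32) = -7

-7


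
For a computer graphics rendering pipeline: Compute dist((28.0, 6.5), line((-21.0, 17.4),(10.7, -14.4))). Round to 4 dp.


|cross product| = 1212.67
|line direction| = sqrt(2016.13) = 44.9013
Distance = 1212.67/sqrt(2016.13) = 27.0074

27.0074


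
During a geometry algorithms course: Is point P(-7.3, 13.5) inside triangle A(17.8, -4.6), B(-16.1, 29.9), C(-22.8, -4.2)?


Cross products: AB x AP = 252.36, BC x BP = 409.96, CA x CP = 724.82
All same sign? yes

Yes, inside


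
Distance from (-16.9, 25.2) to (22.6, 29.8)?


dx=39.5, dy=4.6
d^2 = 39.5^2 + 4.6^2 = 1581.41
d = sqrt(1581.41) = 39.7669

39.7669


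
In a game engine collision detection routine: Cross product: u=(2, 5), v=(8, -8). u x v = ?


u x v = u_x*v_y - u_y*v_x = 2*(-8) - 5*8
= (-16) - 40 = -56

-56


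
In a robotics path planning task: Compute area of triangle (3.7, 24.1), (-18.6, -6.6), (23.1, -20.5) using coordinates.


Area = |x_A(y_B-y_C) + x_B(y_C-y_A) + x_C(y_A-y_B)|/2
= |51.43 + 829.56 + 709.17|/2
= 1590.16/2 = 795.08

795.08


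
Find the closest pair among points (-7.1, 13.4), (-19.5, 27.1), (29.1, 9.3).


d(P0,P1) = 18.4784, d(P0,P2) = 36.4314, d(P1,P2) = 51.7571
Closest: P0 and P1

Closest pair: (-7.1, 13.4) and (-19.5, 27.1), distance = 18.4784


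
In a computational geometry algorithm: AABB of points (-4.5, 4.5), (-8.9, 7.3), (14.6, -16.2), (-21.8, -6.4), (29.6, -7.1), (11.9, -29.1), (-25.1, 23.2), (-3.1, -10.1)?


x range: [-25.1, 29.6]
y range: [-29.1, 23.2]
Bounding box: (-25.1,-29.1) to (29.6,23.2)

(-25.1,-29.1) to (29.6,23.2)


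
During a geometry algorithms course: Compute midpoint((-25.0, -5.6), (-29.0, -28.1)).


M = (((-25)+(-29))/2, ((-5.6)+(-28.1))/2)
= (-27, -16.85)

(-27, -16.85)


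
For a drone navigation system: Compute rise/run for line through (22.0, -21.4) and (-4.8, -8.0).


slope = (y2-y1)/(x2-x1) = ((-8)-(-21.4))/((-4.8)-22) = 13.4/(-26.8) = -0.5

-0.5


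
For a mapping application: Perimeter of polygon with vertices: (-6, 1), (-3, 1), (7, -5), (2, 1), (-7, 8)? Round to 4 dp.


Sides: (-6, 1)->(-3, 1): sqrt(9) = 3, (-3, 1)->(7, -5): sqrt(136) = 11.661904, (7, -5)->(2, 1): sqrt(61) = 7.81025, (2, 1)->(-7, 8): sqrt(130) = 11.401754, (-7, 8)->(-6, 1): sqrt(50) = 7.071068
Sum = 40.944976
Perimeter = 40.945

40.945


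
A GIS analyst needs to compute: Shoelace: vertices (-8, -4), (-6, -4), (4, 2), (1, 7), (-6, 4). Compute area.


Shoelace sum: ((-8)*(-4) - (-6)*(-4)) + ((-6)*2 - 4*(-4)) + (4*7 - 1*2) + (1*4 - (-6)*7) + ((-6)*(-4) - (-8)*4)
= 140
Area = |140|/2 = 70

70


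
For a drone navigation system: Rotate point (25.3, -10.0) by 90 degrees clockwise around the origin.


90° CW: (x,y) -> (y, -x)
(25.3,-10) -> (-10, -25.3)

(-10, -25.3)


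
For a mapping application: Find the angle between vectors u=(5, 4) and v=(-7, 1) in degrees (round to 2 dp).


u.v = -31, |u| = sqrt(41) = 6.4031, |v| = sqrt(50) = 7.0711
cos(theta) = u.v/(|u||v|) = -31/sqrt(2050) = -0.684675
theta = acos(-0.684675) = 133.21 degrees

133.21 degrees


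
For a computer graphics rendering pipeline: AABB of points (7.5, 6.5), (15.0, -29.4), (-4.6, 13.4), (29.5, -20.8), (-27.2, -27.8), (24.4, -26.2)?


x range: [-27.2, 29.5]
y range: [-29.4, 13.4]
Bounding box: (-27.2,-29.4) to (29.5,13.4)

(-27.2,-29.4) to (29.5,13.4)
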